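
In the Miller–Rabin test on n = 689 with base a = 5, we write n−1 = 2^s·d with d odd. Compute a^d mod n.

689 − 1 = 688 = 2^4 · 43, so d = 43.
5^1 ≡ 5 (mod 689)
5^2 ≡ 5^2 = 25 ≡ 25 (mod 689)
5^4 ≡ 25^2 = 625 ≡ 625 (mod 689)
5^8 ≡ 625^2 = 390625 ≡ 651 (mod 689)
5^16 ≡ 651^2 = 423801 ≡ 66 (mod 689)
5^32 ≡ 66^2 = 4356 ≡ 222 (mod 689)
43 = 32 + 8 + 2 + 1 in binary powers of 2.
So 5^43 ≡ 222 · 651 · 25 · 5 ≡ 359 (mod 689).
Squaring chain: 359 → 38 → 66 → 222; never reaches −1, so base 5 is a Miller–Rabin witness that 689 is composite.

359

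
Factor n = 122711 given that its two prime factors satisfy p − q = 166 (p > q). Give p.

Since p = q + 166, we have 122711 = q(q + 166), so q² + 166q − 122711 = 0.
Discriminant: 166² + 4·122711 = 27556 + 490844 = 518400; √518400 = 720.
q = (−166 + 720)/2 = 277, and p = q + 166 = 443.
Check: 277 · 443 = 122711.

443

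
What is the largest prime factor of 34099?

34099 = 13 · 2623
2623 = 43 · 61
61 is prime.
So 34099 = 13 · 43 · 61; the largest prime factor is 61.

61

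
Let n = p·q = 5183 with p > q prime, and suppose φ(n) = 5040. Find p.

φ(n) = (p−1)(q−1) = n − (p+q) + 1, so p + q = 5183 − 5040 + 1 = 144.
p and q are the roots of t² − 144t + 5183 = 0.
Discriminant: 144² − 4·5183 = 20736 − 20732 = 4; √4 = 2.
q = (144 − 2)/2 = 71, p = (144 + 2)/2 = 73.
Check: 71 · 73 = 5183.

73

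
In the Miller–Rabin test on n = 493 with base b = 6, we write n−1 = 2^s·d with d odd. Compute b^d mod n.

493 − 1 = 492 = 2^2 · 123, so d = 123.
6^1 ≡ 6 (mod 493)
6^2 ≡ 6^2 = 36 ≡ 36 (mod 493)
6^4 ≡ 36^2 = 1296 ≡ 310 (mod 493)
6^8 ≡ 310^2 = 96100 ≡ 458 (mod 493)
6^16 ≡ 458^2 = 209764 ≡ 239 (mod 493)
6^32 ≡ 239^2 = 57121 ≡ 426 (mod 493)
6^64 ≡ 426^2 = 181476 ≡ 52 (mod 493)
123 = 64 + 32 + 16 + 8 + 2 + 1 in binary powers of 2.
So 6^123 ≡ 52 · 426 · 239 · 458 · 36 · 6 ≡ 328 (mod 493).
Squaring chain: 328 → 110; never reaches −1, so base 6 is a Miller–Rabin witness that 493 is composite.

328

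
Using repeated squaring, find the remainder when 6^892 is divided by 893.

6^1 ≡ 6 (mod 893)
6^2 ≡ 6^2 = 36 ≡ 36 (mod 893)
6^4 ≡ 36^2 = 1296 ≡ 403 (mod 893)
6^8 ≡ 403^2 = 162409 ≡ 776 (mod 893)
6^16 ≡ 776^2 = 602176 ≡ 294 (mod 893)
6^32 ≡ 294^2 = 86436 ≡ 708 (mod 893)
6^64 ≡ 708^2 = 501264 ≡ 291 (mod 893)
6^128 ≡ 291^2 = 84681 ≡ 739 (mod 893)
6^256 ≡ 739^2 = 546121 ≡ 498 (mod 893)
6^512 ≡ 498^2 = 248004 ≡ 643 (mod 893)
892 = 512 + 256 + 64 + 32 + 16 + 8 + 4 in binary powers of 2.
So 6^892 ≡ 643 · 498 · 291 · 708 · 294 · 776 · 403 ≡ 291 (mod 893).
Since 291 ≠ 1, base 6 is a Fermat witness: 893 is composite.

291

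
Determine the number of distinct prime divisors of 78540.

6

78540 = 2^2 · 19635
19635 = 3 · 6545
6545 = 5 · 1309
1309 = 7 · 187
187 = 11 · 17
78540 = 2^2 · 3 · 5 · 7 · 11 · 17, which has 6 distinct prime factors.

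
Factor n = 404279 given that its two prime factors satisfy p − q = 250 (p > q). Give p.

Since p = q + 250, we have 404279 = q(q + 250), so q² + 250q − 404279 = 0.
Discriminant: 250² + 4·404279 = 62500 + 1617116 = 1679616; √1679616 = 1296.
q = (−250 + 1296)/2 = 523, and p = q + 250 = 773.
Check: 523 · 773 = 404279.

773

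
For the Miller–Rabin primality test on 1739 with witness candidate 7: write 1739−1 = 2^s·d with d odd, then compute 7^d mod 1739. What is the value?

1739 − 1 = 1738 = 2^1 · 869, so d = 869.
7^1 ≡ 7 (mod 1739)
7^2 ≡ 7^2 = 49 ≡ 49 (mod 1739)
7^4 ≡ 49^2 = 2401 ≡ 662 (mod 1739)
7^8 ≡ 662^2 = 438244 ≡ 16 (mod 1739)
7^16 ≡ 16^2 = 256 ≡ 256 (mod 1739)
7^32 ≡ 256^2 = 65536 ≡ 1193 (mod 1739)
7^64 ≡ 1193^2 = 1423249 ≡ 747 (mod 1739)
7^128 ≡ 747^2 = 558009 ≡ 1529 (mod 1739)
7^256 ≡ 1529^2 = 2337841 ≡ 625 (mod 1739)
7^512 ≡ 625^2 = 390625 ≡ 1089 (mod 1739)
869 = 512 + 256 + 64 + 32 + 4 + 1 in binary powers of 2.
So 7^869 ≡ 1089 · 625 · 747 · 1193 · 662 · 7 ≡ 1452 (mod 1739).
Squaring chain: 1452; never reaches −1, so base 7 is a Miller–Rabin witness that 1739 is composite.

1452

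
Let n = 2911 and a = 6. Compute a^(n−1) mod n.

6^1 ≡ 6 (mod 2911)
6^2 ≡ 6^2 = 36 ≡ 36 (mod 2911)
6^4 ≡ 36^2 = 1296 ≡ 1296 (mod 2911)
6^8 ≡ 1296^2 = 1679616 ≡ 2880 (mod 2911)
6^16 ≡ 2880^2 = 8294400 ≡ 961 (mod 2911)
6^32 ≡ 961^2 = 923521 ≡ 734 (mod 2911)
6^64 ≡ 734^2 = 538756 ≡ 221 (mod 2911)
6^128 ≡ 221^2 = 48841 ≡ 2265 (mod 2911)
6^256 ≡ 2265^2 = 5130225 ≡ 1043 (mod 2911)
6^512 ≡ 1043^2 = 1087849 ≡ 2046 (mod 2911)
6^1024 ≡ 2046^2 = 4186116 ≡ 98 (mod 2911)
6^2048 ≡ 98^2 = 9604 ≡ 871 (mod 2911)
2910 = 2048 + 512 + 256 + 64 + 16 + 8 + 4 + 2 in binary powers of 2.
So 6^2910 ≡ 871 · 2046 · 1043 · 221 · 961 · 2880 · 1296 · 36 ≡ 747 (mod 2911).
Since 747 ≠ 1, base 6 is a Fermat witness: 2911 is composite.

747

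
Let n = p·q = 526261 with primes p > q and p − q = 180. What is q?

Since p = q + 180, we have 526261 = q(q + 180), so q² + 180q − 526261 = 0.
Discriminant: 180² + 4·526261 = 32400 + 2105044 = 2137444; √2137444 = 1462.
q = (−180 + 1462)/2 = 641, and p = q + 180 = 821.
Check: 641 · 821 = 526261.

641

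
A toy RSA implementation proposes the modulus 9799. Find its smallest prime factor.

9799 is odd.
Digit sum 34, not divisible by 3.
Ends in 9: not divisible by 5.
7: 9799 = 7·1399 + 6
11: 9799 = 11·890 + 9
13: 9799 = 13·753 + 10
17: 9799 = 17·576 + 7
19: 9799 = 19·515 + 14
23: 9799 = 23·426 + 1
29: 9799 = 29·337 + 26
31: 9799 = 31·316 + 3
37: 9799 = 37·264 + 31
41: 9799 = 41·239

41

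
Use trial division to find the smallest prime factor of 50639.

79

50639 is odd.
Digit sum 23, not divisible by 3.
Ends in 9: not divisible by 5.
7: 50639 = 7·7234 + 1
11: 50639 = 11·4603 + 6
13: 50639 = 13·3895 + 4
17: 50639 = 17·2978 + 13
19: 50639 = 19·2665 + 4
23: 50639 = 23·2201 + 16
29: 50639 = 29·1746 + 5
31: 50639 = 31·1633 + 16
37: 50639 = 37·1368 + 23
41: 50639 = 41·1235 + 4
43: 50639 = 43·1177 + 28
47: 50639 = 47·1077 + 20
53: 50639 = 53·955 + 24
59: 50639 = 59·858 + 17
61: 50639 = 61·830 + 9
67: 50639 = 67·755 + 54
71: 50639 = 71·713 + 16
73: 50639 = 73·693 + 50
79: 50639 = 79·641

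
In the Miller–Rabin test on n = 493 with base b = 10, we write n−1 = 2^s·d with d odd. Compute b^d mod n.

292

493 − 1 = 492 = 2^2 · 123, so d = 123.
10^1 ≡ 10 (mod 493)
10^2 ≡ 10^2 = 100 ≡ 100 (mod 493)
10^4 ≡ 100^2 = 10000 ≡ 140 (mod 493)
10^8 ≡ 140^2 = 19600 ≡ 373 (mod 493)
10^16 ≡ 373^2 = 139129 ≡ 103 (mod 493)
10^32 ≡ 103^2 = 10609 ≡ 256 (mod 493)
10^64 ≡ 256^2 = 65536 ≡ 460 (mod 493)
123 = 64 + 32 + 16 + 8 + 2 + 1 in binary powers of 2.
So 10^123 ≡ 460 · 256 · 103 · 373 · 100 · 10 ≡ 292 (mod 493).
Squaring chain: 292 → 468; never reaches −1, so base 10 is a Miller–Rabin witness that 493 is composite.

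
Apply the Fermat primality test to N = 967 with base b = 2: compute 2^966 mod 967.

1

2^1 ≡ 2 (mod 967)
2^2 ≡ 2^2 = 4 ≡ 4 (mod 967)
2^4 ≡ 4^2 = 16 ≡ 16 (mod 967)
2^8 ≡ 16^2 = 256 ≡ 256 (mod 967)
2^16 ≡ 256^2 = 65536 ≡ 747 (mod 967)
2^32 ≡ 747^2 = 558009 ≡ 50 (mod 967)
2^64 ≡ 50^2 = 2500 ≡ 566 (mod 967)
2^128 ≡ 566^2 = 320356 ≡ 279 (mod 967)
2^256 ≡ 279^2 = 77841 ≡ 481 (mod 967)
2^512 ≡ 481^2 = 231361 ≡ 248 (mod 967)
966 = 512 + 256 + 128 + 64 + 4 + 2 in binary powers of 2.
So 2^966 ≡ 248 · 481 · 279 · 566 · 16 · 4 ≡ 1 (mod 967).
Since the result is 1, base 2 gives no evidence that 967 is composite.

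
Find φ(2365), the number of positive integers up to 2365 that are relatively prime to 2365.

Factor: 2365 = 5 · 11 · 43.
φ(2365) = (5−1) · (11−1) · (43−1) = 4 · 10 · 42 = 1680.

1680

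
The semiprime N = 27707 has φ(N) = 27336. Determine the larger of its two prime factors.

269

φ(n) = (p−1)(q−1) = n − (p+q) + 1, so p + q = 27707 − 27336 + 1 = 372.
p and q are the roots of t² − 372t + 27707 = 0.
Discriminant: 372² − 4·27707 = 138384 − 110828 = 27556; √27556 = 166.
q = (372 − 166)/2 = 103, p = (372 + 166)/2 = 269.
Check: 103 · 269 = 27707.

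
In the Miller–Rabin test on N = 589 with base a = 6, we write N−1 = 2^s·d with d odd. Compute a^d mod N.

589 − 1 = 588 = 2^2 · 147, so d = 147.
6^1 ≡ 6 (mod 589)
6^2 ≡ 6^2 = 36 ≡ 36 (mod 589)
6^4 ≡ 36^2 = 1296 ≡ 118 (mod 589)
6^8 ≡ 118^2 = 13924 ≡ 377 (mod 589)
6^16 ≡ 377^2 = 142129 ≡ 180 (mod 589)
6^32 ≡ 180^2 = 32400 ≡ 5 (mod 589)
6^64 ≡ 5^2 = 25 ≡ 25 (mod 589)
6^128 ≡ 25^2 = 625 ≡ 36 (mod 589)
147 = 128 + 16 + 2 + 1 in binary powers of 2.
So 6^147 ≡ 36 · 180 · 36 · 6 ≡ 216 (mod 589).
Squaring chain: 216 → 125; never reaches −1, so base 6 is a Miller–Rabin witness that 589 is composite.

216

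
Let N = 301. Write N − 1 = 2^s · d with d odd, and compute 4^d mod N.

301 − 1 = 300 = 2^2 · 75, so d = 75.
4^1 ≡ 4 (mod 301)
4^2 ≡ 4^2 = 16 ≡ 16 (mod 301)
4^4 ≡ 16^2 = 256 ≡ 256 (mod 301)
4^8 ≡ 256^2 = 65536 ≡ 219 (mod 301)
4^16 ≡ 219^2 = 47961 ≡ 102 (mod 301)
4^32 ≡ 102^2 = 10404 ≡ 170 (mod 301)
4^64 ≡ 170^2 = 28900 ≡ 4 (mod 301)
75 = 64 + 8 + 2 + 1 in binary powers of 2.
So 4^75 ≡ 4 · 219 · 16 · 4 ≡ 78 (mod 301).
Squaring chain: 78 → 64; never reaches −1, so base 4 is a Miller–Rabin witness that 301 is composite.

78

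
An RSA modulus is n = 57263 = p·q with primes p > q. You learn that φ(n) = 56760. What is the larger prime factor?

331

φ(n) = (p−1)(q−1) = n − (p+q) + 1, so p + q = 57263 − 56760 + 1 = 504.
p and q are the roots of t² − 504t + 57263 = 0.
Discriminant: 504² − 4·57263 = 254016 − 229052 = 24964; √24964 = 158.
q = (504 − 158)/2 = 173, p = (504 + 158)/2 = 331.
Check: 173 · 331 = 57263.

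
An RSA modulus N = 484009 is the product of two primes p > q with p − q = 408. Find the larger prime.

929

Since p = q + 408, we have 484009 = q(q + 408), so q² + 408q − 484009 = 0.
Discriminant: 408² + 4·484009 = 166464 + 1936036 = 2102500; √2102500 = 1450.
q = (−408 + 1450)/2 = 521, and p = q + 408 = 929.
Check: 521 · 929 = 484009.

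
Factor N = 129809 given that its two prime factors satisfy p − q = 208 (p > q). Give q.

271

Since p = q + 208, we have 129809 = q(q + 208), so q² + 208q − 129809 = 0.
Discriminant: 208² + 4·129809 = 43264 + 519236 = 562500; √562500 = 750.
q = (−208 + 750)/2 = 271, and p = q + 208 = 479.
Check: 271 · 479 = 129809.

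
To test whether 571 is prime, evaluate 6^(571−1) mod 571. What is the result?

6^1 ≡ 6 (mod 571)
6^2 ≡ 6^2 = 36 ≡ 36 (mod 571)
6^4 ≡ 36^2 = 1296 ≡ 154 (mod 571)
6^8 ≡ 154^2 = 23716 ≡ 305 (mod 571)
6^16 ≡ 305^2 = 93025 ≡ 523 (mod 571)
6^32 ≡ 523^2 = 273529 ≡ 20 (mod 571)
6^64 ≡ 20^2 = 400 ≡ 400 (mod 571)
6^128 ≡ 400^2 = 160000 ≡ 120 (mod 571)
6^256 ≡ 120^2 = 14400 ≡ 125 (mod 571)
6^512 ≡ 125^2 = 15625 ≡ 208 (mod 571)
570 = 512 + 32 + 16 + 8 + 2 in binary powers of 2.
So 6^570 ≡ 208 · 20 · 523 · 305 · 36 ≡ 1 (mod 571).
Since the result is 1, base 6 gives no evidence that 571 is composite.

1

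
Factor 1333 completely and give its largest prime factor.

1333 = 31 · 43
43 is prime.
So 1333 = 31 · 43; the largest prime factor is 43.

43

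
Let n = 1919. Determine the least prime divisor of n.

1919 is odd.
Digit sum 20, not divisible by 3.
Ends in 9: not divisible by 5.
7: 1919 = 7·274 + 1
11: 1919 = 11·174 + 5
13: 1919 = 13·147 + 8
17: 1919 = 17·112 + 15
19: 1919 = 19·101

19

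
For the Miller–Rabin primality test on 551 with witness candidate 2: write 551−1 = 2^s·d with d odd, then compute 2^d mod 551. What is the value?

551 − 1 = 550 = 2^1 · 275, so d = 275.
2^1 ≡ 2 (mod 551)
2^2 ≡ 2^2 = 4 ≡ 4 (mod 551)
2^4 ≡ 4^2 = 16 ≡ 16 (mod 551)
2^8 ≡ 16^2 = 256 ≡ 256 (mod 551)
2^16 ≡ 256^2 = 65536 ≡ 518 (mod 551)
2^32 ≡ 518^2 = 268324 ≡ 538 (mod 551)
2^64 ≡ 538^2 = 289444 ≡ 169 (mod 551)
2^128 ≡ 169^2 = 28561 ≡ 460 (mod 551)
2^256 ≡ 460^2 = 211600 ≡ 16 (mod 551)
275 = 256 + 16 + 2 + 1 in binary powers of 2.
So 2^275 ≡ 16 · 518 · 4 · 2 ≡ 184 (mod 551).
Squaring chain: 184; never reaches −1, so base 2 is a Miller–Rabin witness that 551 is composite.

184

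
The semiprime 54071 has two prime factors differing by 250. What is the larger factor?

389

Since p = q + 250, we have 54071 = q(q + 250), so q² + 250q − 54071 = 0.
Discriminant: 250² + 4·54071 = 62500 + 216284 = 278784; √278784 = 528.
q = (−250 + 528)/2 = 139, and p = q + 250 = 389.
Check: 139 · 389 = 54071.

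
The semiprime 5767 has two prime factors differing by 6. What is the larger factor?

79

Since p = q + 6, we have 5767 = q(q + 6), so q² + 6q − 5767 = 0.
Discriminant: 6² + 4·5767 = 36 + 23068 = 23104; √23104 = 152.
q = (−6 + 152)/2 = 73, and p = q + 6 = 79.
Check: 73 · 79 = 5767.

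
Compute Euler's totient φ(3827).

Factor: 3827 = 43 · 89.
φ(3827) = (43−1) · (89−1) = 42 · 88 = 3696.

3696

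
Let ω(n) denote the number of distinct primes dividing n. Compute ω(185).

2

185 = 5 · 37
185 = 5 · 37, which has 2 distinct prime factors.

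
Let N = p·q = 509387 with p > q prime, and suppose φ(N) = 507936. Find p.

859

φ(n) = (p−1)(q−1) = n − (p+q) + 1, so p + q = 509387 − 507936 + 1 = 1452.
p and q are the roots of t² − 1452t + 509387 = 0.
Discriminant: 1452² − 4·509387 = 2108304 − 2037548 = 70756; √70756 = 266.
q = (1452 − 266)/2 = 593, p = (1452 + 266)/2 = 859.
Check: 593 · 859 = 509387.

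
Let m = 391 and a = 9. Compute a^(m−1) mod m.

9^1 ≡ 9 (mod 391)
9^2 ≡ 9^2 = 81 ≡ 81 (mod 391)
9^4 ≡ 81^2 = 6561 ≡ 305 (mod 391)
9^8 ≡ 305^2 = 93025 ≡ 358 (mod 391)
9^16 ≡ 358^2 = 128164 ≡ 307 (mod 391)
9^32 ≡ 307^2 = 94249 ≡ 18 (mod 391)
9^64 ≡ 18^2 = 324 ≡ 324 (mod 391)
9^128 ≡ 324^2 = 104976 ≡ 188 (mod 391)
9^256 ≡ 188^2 = 35344 ≡ 154 (mod 391)
390 = 256 + 128 + 4 + 2 in binary powers of 2.
So 9^390 ≡ 154 · 188 · 305 · 81 ≡ 123 (mod 391).
Since 123 ≠ 1, base 9 is a Fermat witness: 391 is composite.

123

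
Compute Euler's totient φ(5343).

3264

Factor: 5343 = 3 · 13 · 137.
φ(5343) = (3−1) · (13−1) · (137−1) = 2 · 12 · 136 = 3264.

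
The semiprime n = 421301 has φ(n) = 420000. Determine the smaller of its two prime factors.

601

φ(n) = (p−1)(q−1) = n − (p+q) + 1, so p + q = 421301 − 420000 + 1 = 1302.
p and q are the roots of t² − 1302t + 421301 = 0.
Discriminant: 1302² − 4·421301 = 1695204 − 1685204 = 10000; √10000 = 100.
q = (1302 − 100)/2 = 601, p = (1302 + 100)/2 = 701.
Check: 601 · 701 = 421301.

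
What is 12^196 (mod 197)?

1

12^1 ≡ 12 (mod 197)
12^2 ≡ 12^2 = 144 ≡ 144 (mod 197)
12^4 ≡ 144^2 = 20736 ≡ 51 (mod 197)
12^8 ≡ 51^2 = 2601 ≡ 40 (mod 197)
12^16 ≡ 40^2 = 1600 ≡ 24 (mod 197)
12^32 ≡ 24^2 = 576 ≡ 182 (mod 197)
12^64 ≡ 182^2 = 33124 ≡ 28 (mod 197)
12^128 ≡ 28^2 = 784 ≡ 193 (mod 197)
196 = 128 + 64 + 4 in binary powers of 2.
So 12^196 ≡ 193 · 28 · 51 ≡ 1 (mod 197).
Since the result is 1, base 12 gives no evidence that 197 is composite.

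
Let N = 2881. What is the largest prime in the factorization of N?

2881 = 43 · 67
67 is prime.
So 2881 = 43 · 67; the largest prime factor is 67.

67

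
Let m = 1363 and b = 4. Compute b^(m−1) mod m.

4^1 ≡ 4 (mod 1363)
4^2 ≡ 4^2 = 16 ≡ 16 (mod 1363)
4^4 ≡ 16^2 = 256 ≡ 256 (mod 1363)
4^8 ≡ 256^2 = 65536 ≡ 112 (mod 1363)
4^16 ≡ 112^2 = 12544 ≡ 277 (mod 1363)
4^32 ≡ 277^2 = 76729 ≡ 401 (mod 1363)
4^64 ≡ 401^2 = 160801 ≡ 1330 (mod 1363)
4^128 ≡ 1330^2 = 1768900 ≡ 1089 (mod 1363)
4^256 ≡ 1089^2 = 1185921 ≡ 111 (mod 1363)
4^512 ≡ 111^2 = 12321 ≡ 54 (mod 1363)
4^1024 ≡ 54^2 = 2916 ≡ 190 (mod 1363)
1362 = 1024 + 256 + 64 + 16 + 2 in binary powers of 2.
So 4^1362 ≡ 190 · 111 · 1330 · 277 · 16 ≡ 836 (mod 1363).
Since 836 ≠ 1, base 4 is a Fermat witness: 1363 is composite.

836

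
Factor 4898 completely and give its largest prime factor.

4898 = 2 · 2449
2449 = 31 · 79
79 is prime.
So 4898 = 2 · 31 · 79; the largest prime factor is 79.

79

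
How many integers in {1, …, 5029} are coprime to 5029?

Factor: 5029 = 47 · 107.
φ(5029) = (47−1) · (107−1) = 46 · 106 = 4876.

4876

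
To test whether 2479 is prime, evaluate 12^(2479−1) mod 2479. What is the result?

2024

12^1 ≡ 12 (mod 2479)
12^2 ≡ 12^2 = 144 ≡ 144 (mod 2479)
12^4 ≡ 144^2 = 20736 ≡ 904 (mod 2479)
12^8 ≡ 904^2 = 817216 ≡ 1625 (mod 2479)
12^16 ≡ 1625^2 = 2640625 ≡ 490 (mod 2479)
12^32 ≡ 490^2 = 240100 ≡ 2116 (mod 2479)
12^64 ≡ 2116^2 = 4477456 ≡ 382 (mod 2479)
12^128 ≡ 382^2 = 145924 ≡ 2142 (mod 2479)
12^256 ≡ 2142^2 = 4588164 ≡ 2014 (mod 2479)
12^512 ≡ 2014^2 = 4056196 ≡ 552 (mod 2479)
12^1024 ≡ 552^2 = 304704 ≡ 2266 (mod 2479)
12^2048 ≡ 2266^2 = 5134756 ≡ 747 (mod 2479)
2478 = 2048 + 256 + 128 + 32 + 8 + 4 + 2 in binary powers of 2.
So 12^2478 ≡ 747 · 2014 · 2142 · 2116 · 1625 · 904 · 144 ≡ 2024 (mod 2479).
Since 2024 ≠ 1, base 12 is a Fermat witness: 2479 is composite.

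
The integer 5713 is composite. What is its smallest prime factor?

5713 is odd.
Digit sum 16, not divisible by 3.
Ends in 3: not divisible by 5.
7: 5713 = 7·816 + 1
11: 5713 = 11·519 + 4
13: 5713 = 13·439 + 6
17: 5713 = 17·336 + 1
19: 5713 = 19·300 + 13
23: 5713 = 23·248 + 9
29: 5713 = 29·197

29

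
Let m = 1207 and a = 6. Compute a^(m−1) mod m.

535

6^1 ≡ 6 (mod 1207)
6^2 ≡ 6^2 = 36 ≡ 36 (mod 1207)
6^4 ≡ 36^2 = 1296 ≡ 89 (mod 1207)
6^8 ≡ 89^2 = 7921 ≡ 679 (mod 1207)
6^16 ≡ 679^2 = 461041 ≡ 1174 (mod 1207)
6^32 ≡ 1174^2 = 1378276 ≡ 1089 (mod 1207)
6^64 ≡ 1089^2 = 1185921 ≡ 647 (mod 1207)
6^128 ≡ 647^2 = 418609 ≡ 987 (mod 1207)
6^256 ≡ 987^2 = 974169 ≡ 120 (mod 1207)
6^512 ≡ 120^2 = 14400 ≡ 1123 (mod 1207)
6^1024 ≡ 1123^2 = 1261129 ≡ 1021 (mod 1207)
1206 = 1024 + 128 + 32 + 16 + 4 + 2 in binary powers of 2.
So 6^1206 ≡ 1021 · 987 · 1089 · 1174 · 89 · 36 ≡ 535 (mod 1207).
Since 535 ≠ 1, base 6 is a Fermat witness: 1207 is composite.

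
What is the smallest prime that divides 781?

781 is odd.
Digit sum 16, not divisible by 3.
Ends in 1: not divisible by 5.
7: 781 = 7·111 + 4
11: 781 = 11·71

11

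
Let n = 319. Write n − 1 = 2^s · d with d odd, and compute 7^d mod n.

74

319 − 1 = 318 = 2^1 · 159, so d = 159.
7^1 ≡ 7 (mod 319)
7^2 ≡ 7^2 = 49 ≡ 49 (mod 319)
7^4 ≡ 49^2 = 2401 ≡ 168 (mod 319)
7^8 ≡ 168^2 = 28224 ≡ 152 (mod 319)
7^16 ≡ 152^2 = 23104 ≡ 136 (mod 319)
7^32 ≡ 136^2 = 18496 ≡ 313 (mod 319)
7^64 ≡ 313^2 = 97969 ≡ 36 (mod 319)
7^128 ≡ 36^2 = 1296 ≡ 20 (mod 319)
159 = 128 + 16 + 8 + 4 + 2 + 1 in binary powers of 2.
So 7^159 ≡ 20 · 136 · 152 · 168 · 49 · 7 ≡ 74 (mod 319).
Squaring chain: 74; never reaches −1, so base 7 is a Miller–Rabin witness that 319 is composite.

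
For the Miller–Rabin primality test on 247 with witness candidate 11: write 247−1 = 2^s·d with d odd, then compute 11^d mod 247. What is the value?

96

247 − 1 = 246 = 2^1 · 123, so d = 123.
11^1 ≡ 11 (mod 247)
11^2 ≡ 11^2 = 121 ≡ 121 (mod 247)
11^4 ≡ 121^2 = 14641 ≡ 68 (mod 247)
11^8 ≡ 68^2 = 4624 ≡ 178 (mod 247)
11^16 ≡ 178^2 = 31684 ≡ 68 (mod 247)
11^32 ≡ 68^2 = 4624 ≡ 178 (mod 247)
11^64 ≡ 178^2 = 31684 ≡ 68 (mod 247)
123 = 64 + 32 + 16 + 8 + 2 + 1 in binary powers of 2.
So 11^123 ≡ 68 · 178 · 68 · 178 · 121 · 11 ≡ 96 (mod 247).
Squaring chain: 96; never reaches −1, so base 11 is a Miller–Rabin witness that 247 is composite.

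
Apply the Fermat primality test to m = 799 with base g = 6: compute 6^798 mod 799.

247

6^1 ≡ 6 (mod 799)
6^2 ≡ 6^2 = 36 ≡ 36 (mod 799)
6^4 ≡ 36^2 = 1296 ≡ 497 (mod 799)
6^8 ≡ 497^2 = 247009 ≡ 118 (mod 799)
6^16 ≡ 118^2 = 13924 ≡ 341 (mod 799)
6^32 ≡ 341^2 = 116281 ≡ 426 (mod 799)
6^64 ≡ 426^2 = 181476 ≡ 103 (mod 799)
6^128 ≡ 103^2 = 10609 ≡ 222 (mod 799)
6^256 ≡ 222^2 = 49284 ≡ 545 (mod 799)
6^512 ≡ 545^2 = 297025 ≡ 596 (mod 799)
798 = 512 + 256 + 16 + 8 + 4 + 2 in binary powers of 2.
So 6^798 ≡ 596 · 545 · 341 · 118 · 497 · 36 ≡ 247 (mod 799).
Since 247 ≠ 1, base 6 is a Fermat witness: 799 is composite.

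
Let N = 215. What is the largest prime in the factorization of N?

215 = 5 · 43
43 is prime.
So 215 = 5 · 43; the largest prime factor is 43.

43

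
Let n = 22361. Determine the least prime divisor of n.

59

22361 is odd.
Digit sum 14, not divisible by 3.
Ends in 1: not divisible by 5.
7: 22361 = 7·3194 + 3
11: 22361 = 11·2032 + 9
13: 22361 = 13·1720 + 1
17: 22361 = 17·1315 + 6
19: 22361 = 19·1176 + 17
23: 22361 = 23·972 + 5
29: 22361 = 29·771 + 2
31: 22361 = 31·721 + 10
37: 22361 = 37·604 + 13
41: 22361 = 41·545 + 16
43: 22361 = 43·520 + 1
47: 22361 = 47·475 + 36
53: 22361 = 53·421 + 48
59: 22361 = 59·379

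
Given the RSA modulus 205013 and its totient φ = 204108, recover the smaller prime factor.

439

φ(n) = (p−1)(q−1) = n − (p+q) + 1, so p + q = 205013 − 204108 + 1 = 906.
p and q are the roots of t² − 906t + 205013 = 0.
Discriminant: 906² − 4·205013 = 820836 − 820052 = 784; √784 = 28.
q = (906 − 28)/2 = 439, p = (906 + 28)/2 = 467.
Check: 439 · 467 = 205013.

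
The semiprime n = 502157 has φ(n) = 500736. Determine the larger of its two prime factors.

769

φ(n) = (p−1)(q−1) = n − (p+q) + 1, so p + q = 502157 − 500736 + 1 = 1422.
p and q are the roots of t² − 1422t + 502157 = 0.
Discriminant: 1422² − 4·502157 = 2022084 − 2008628 = 13456; √13456 = 116.
q = (1422 − 116)/2 = 653, p = (1422 + 116)/2 = 769.
Check: 653 · 769 = 502157.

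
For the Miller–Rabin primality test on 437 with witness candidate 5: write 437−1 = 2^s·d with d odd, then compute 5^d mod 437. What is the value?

290

437 − 1 = 436 = 2^2 · 109, so d = 109.
5^1 ≡ 5 (mod 437)
5^2 ≡ 5^2 = 25 ≡ 25 (mod 437)
5^4 ≡ 25^2 = 625 ≡ 188 (mod 437)
5^8 ≡ 188^2 = 35344 ≡ 384 (mod 437)
5^16 ≡ 384^2 = 147456 ≡ 187 (mod 437)
5^32 ≡ 187^2 = 34969 ≡ 9 (mod 437)
5^64 ≡ 9^2 = 81 ≡ 81 (mod 437)
109 = 64 + 32 + 8 + 4 + 1 in binary powers of 2.
So 5^109 ≡ 81 · 9 · 384 · 188 · 5 ≡ 290 (mod 437).
Squaring chain: 290 → 196; never reaches −1, so base 5 is a Miller–Rabin witness that 437 is composite.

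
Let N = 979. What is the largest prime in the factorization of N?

979 = 11 · 89
89 is prime.
So 979 = 11 · 89; the largest prime factor is 89.

89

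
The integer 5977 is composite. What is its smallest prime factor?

5977 is odd.
Digit sum 28, not divisible by 3.
Ends in 7: not divisible by 5.
7: 5977 = 7·853 + 6
11: 5977 = 11·543 + 4
13: 5977 = 13·459 + 10
17: 5977 = 17·351 + 10
19: 5977 = 19·314 + 11
23: 5977 = 23·259 + 20
29: 5977 = 29·206 + 3
31: 5977 = 31·192 + 25
37: 5977 = 37·161 + 20
41: 5977 = 41·145 + 32
43: 5977 = 43·139

43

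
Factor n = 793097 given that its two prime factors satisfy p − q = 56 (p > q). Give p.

Since p = q + 56, we have 793097 = q(q + 56), so q² + 56q − 793097 = 0.
Discriminant: 56² + 4·793097 = 3136 + 3172388 = 3175524; √3175524 = 1782.
q = (−56 + 1782)/2 = 863, and p = q + 56 = 919.
Check: 863 · 919 = 793097.

919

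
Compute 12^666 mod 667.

12^1 ≡ 12 (mod 667)
12^2 ≡ 12^2 = 144 ≡ 144 (mod 667)
12^4 ≡ 144^2 = 20736 ≡ 59 (mod 667)
12^8 ≡ 59^2 = 3481 ≡ 146 (mod 667)
12^16 ≡ 146^2 = 21316 ≡ 639 (mod 667)
12^32 ≡ 639^2 = 408321 ≡ 117 (mod 667)
12^64 ≡ 117^2 = 13689 ≡ 349 (mod 667)
12^128 ≡ 349^2 = 121801 ≡ 407 (mod 667)
12^256 ≡ 407^2 = 165649 ≡ 233 (mod 667)
12^512 ≡ 233^2 = 54289 ≡ 262 (mod 667)
666 = 512 + 128 + 16 + 8 + 2 in binary powers of 2.
So 12^666 ≡ 262 · 407 · 639 · 146 · 144 ≡ 492 (mod 667).
Since 492 ≠ 1, base 12 is a Fermat witness: 667 is composite.

492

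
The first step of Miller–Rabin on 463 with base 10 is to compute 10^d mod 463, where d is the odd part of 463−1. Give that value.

462

463 − 1 = 462 = 2^1 · 231, so d = 231.
10^1 ≡ 10 (mod 463)
10^2 ≡ 10^2 = 100 ≡ 100 (mod 463)
10^4 ≡ 100^2 = 10000 ≡ 277 (mod 463)
10^8 ≡ 277^2 = 76729 ≡ 334 (mod 463)
10^16 ≡ 334^2 = 111556 ≡ 436 (mod 463)
10^32 ≡ 436^2 = 190096 ≡ 266 (mod 463)
10^64 ≡ 266^2 = 70756 ≡ 380 (mod 463)
10^128 ≡ 380^2 = 144400 ≡ 407 (mod 463)
231 = 128 + 64 + 32 + 4 + 2 + 1 in binary powers of 2.
So 10^231 ≡ 407 · 380 · 266 · 277 · 100 · 10 ≡ 462 (mod 463).
Since 10^d ≡ 462 (mod 463), base 10 does not prove 463 composite.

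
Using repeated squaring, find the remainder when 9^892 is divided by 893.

9^1 ≡ 9 (mod 893)
9^2 ≡ 9^2 = 81 ≡ 81 (mod 893)
9^4 ≡ 81^2 = 6561 ≡ 310 (mod 893)
9^8 ≡ 310^2 = 96100 ≡ 549 (mod 893)
9^16 ≡ 549^2 = 301401 ≡ 460 (mod 893)
9^32 ≡ 460^2 = 211600 ≡ 852 (mod 893)
9^64 ≡ 852^2 = 725904 ≡ 788 (mod 893)
9^128 ≡ 788^2 = 620944 ≡ 309 (mod 893)
9^256 ≡ 309^2 = 95481 ≡ 823 (mod 893)
9^512 ≡ 823^2 = 677329 ≡ 435 (mod 893)
892 = 512 + 256 + 64 + 32 + 16 + 8 + 4 in binary powers of 2.
So 9^892 ≡ 435 · 823 · 788 · 852 · 460 · 549 · 310 ≡ 788 (mod 893).
Since 788 ≠ 1, base 9 is a Fermat witness: 893 is composite.

788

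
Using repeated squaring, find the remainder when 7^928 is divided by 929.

7^1 ≡ 7 (mod 929)
7^2 ≡ 7^2 = 49 ≡ 49 (mod 929)
7^4 ≡ 49^2 = 2401 ≡ 543 (mod 929)
7^8 ≡ 543^2 = 294849 ≡ 356 (mod 929)
7^16 ≡ 356^2 = 126736 ≡ 392 (mod 929)
7^32 ≡ 392^2 = 153664 ≡ 379 (mod 929)
7^64 ≡ 379^2 = 143641 ≡ 575 (mod 929)
7^128 ≡ 575^2 = 330625 ≡ 830 (mod 929)
7^256 ≡ 830^2 = 688900 ≡ 511 (mod 929)
7^512 ≡ 511^2 = 261121 ≡ 72 (mod 929)
928 = 512 + 256 + 128 + 32 in binary powers of 2.
So 7^928 ≡ 72 · 511 · 830 · 379 ≡ 1 (mod 929).
Since the result is 1, base 7 gives no evidence that 929 is composite.

1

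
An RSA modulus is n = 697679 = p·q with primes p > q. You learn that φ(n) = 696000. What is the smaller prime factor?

φ(n) = (p−1)(q−1) = n − (p+q) + 1, so p + q = 697679 − 696000 + 1 = 1680.
p and q are the roots of t² − 1680t + 697679 = 0.
Discriminant: 1680² − 4·697679 = 2822400 − 2790716 = 31684; √31684 = 178.
q = (1680 − 178)/2 = 751, p = (1680 + 178)/2 = 929.
Check: 751 · 929 = 697679.

751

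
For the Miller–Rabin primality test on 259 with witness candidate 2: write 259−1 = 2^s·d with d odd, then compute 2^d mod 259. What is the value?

29

259 − 1 = 258 = 2^1 · 129, so d = 129.
2^1 ≡ 2 (mod 259)
2^2 ≡ 2^2 = 4 ≡ 4 (mod 259)
2^4 ≡ 4^2 = 16 ≡ 16 (mod 259)
2^8 ≡ 16^2 = 256 ≡ 256 (mod 259)
2^16 ≡ 256^2 = 65536 ≡ 9 (mod 259)
2^32 ≡ 9^2 = 81 ≡ 81 (mod 259)
2^64 ≡ 81^2 = 6561 ≡ 86 (mod 259)
2^128 ≡ 86^2 = 7396 ≡ 144 (mod 259)
129 = 128 + 1 in binary powers of 2.
So 2^129 ≡ 144 · 2 ≡ 29 (mod 259).
Squaring chain: 29; never reaches −1, so base 2 is a Miller–Rabin witness that 259 is composite.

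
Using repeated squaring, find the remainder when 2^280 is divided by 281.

2^1 ≡ 2 (mod 281)
2^2 ≡ 2^2 = 4 ≡ 4 (mod 281)
2^4 ≡ 4^2 = 16 ≡ 16 (mod 281)
2^8 ≡ 16^2 = 256 ≡ 256 (mod 281)
2^16 ≡ 256^2 = 65536 ≡ 63 (mod 281)
2^32 ≡ 63^2 = 3969 ≡ 35 (mod 281)
2^64 ≡ 35^2 = 1225 ≡ 101 (mod 281)
2^128 ≡ 101^2 = 10201 ≡ 85 (mod 281)
2^256 ≡ 85^2 = 7225 ≡ 200 (mod 281)
280 = 256 + 16 + 8 in binary powers of 2.
So 2^280 ≡ 200 · 63 · 256 ≡ 1 (mod 281).
Since the result is 1, base 2 gives no evidence that 281 is composite.

1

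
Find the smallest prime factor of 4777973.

47

4777973 is odd.
Digit sum 44, not divisible by 3.
Ends in 3: not divisible by 5.
7: 4777973 = 7·682567 + 4
11: 4777973 = 11·434361 + 2
13: 4777973 = 13·367536 + 5
17: 4777973 = 17·281057 + 4
19: 4777973 = 19·251472 + 5
23: 4777973 = 23·207737 + 22
29: 4777973 = 29·164757 + 20
31: 4777973 = 31·154128 + 5
37: 4777973 = 37·129134 + 15
41: 4777973 = 41·116535 + 38
43: 4777973 = 43·111115 + 28
47: 4777973 = 47·101659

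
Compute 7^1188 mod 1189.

7^1 ≡ 7 (mod 1189)
7^2 ≡ 7^2 = 49 ≡ 49 (mod 1189)
7^4 ≡ 49^2 = 2401 ≡ 23 (mod 1189)
7^8 ≡ 23^2 = 529 ≡ 529 (mod 1189)
7^16 ≡ 529^2 = 279841 ≡ 426 (mod 1189)
7^32 ≡ 426^2 = 181476 ≡ 748 (mod 1189)
7^64 ≡ 748^2 = 559504 ≡ 674 (mod 1189)
7^128 ≡ 674^2 = 454276 ≡ 78 (mod 1189)
7^256 ≡ 78^2 = 6084 ≡ 139 (mod 1189)
7^512 ≡ 139^2 = 19321 ≡ 297 (mod 1189)
7^1024 ≡ 297^2 = 88209 ≡ 223 (mod 1189)
1188 = 1024 + 128 + 32 + 4 in binary powers of 2.
So 7^1188 ≡ 223 · 78 · 748 · 23 ≡ 45 (mod 1189).
Since 45 ≠ 1, base 7 is a Fermat witness: 1189 is composite.

45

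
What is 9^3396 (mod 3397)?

97

9^1 ≡ 9 (mod 3397)
9^2 ≡ 9^2 = 81 ≡ 81 (mod 3397)
9^4 ≡ 81^2 = 6561 ≡ 3164 (mod 3397)
9^8 ≡ 3164^2 = 10010896 ≡ 3334 (mod 3397)
9^16 ≡ 3334^2 = 11115556 ≡ 572 (mod 3397)
9^32 ≡ 572^2 = 327184 ≡ 1072 (mod 3397)
9^64 ≡ 1072^2 = 1149184 ≡ 998 (mod 3397)
9^128 ≡ 998^2 = 996004 ≡ 683 (mod 3397)
9^256 ≡ 683^2 = 466489 ≡ 1100 (mod 3397)
9^512 ≡ 1100^2 = 1210000 ≡ 668 (mod 3397)
9^1024 ≡ 668^2 = 446224 ≡ 1217 (mod 3397)
9^2048 ≡ 1217^2 = 1481089 ≡ 3394 (mod 3397)
3396 = 2048 + 1024 + 256 + 64 + 4 in binary powers of 2.
So 9^3396 ≡ 3394 · 1217 · 1100 · 998 · 3164 ≡ 97 (mod 3397).
Since 97 ≠ 1, base 9 is a Fermat witness: 3397 is composite.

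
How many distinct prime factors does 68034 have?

68034 = 2 · 34017
34017 = 3 · 11339
11339 = 17 · 667
667 = 23 · 29
68034 = 2 · 3 · 17 · 23 · 29, which has 5 distinct prime factors.

5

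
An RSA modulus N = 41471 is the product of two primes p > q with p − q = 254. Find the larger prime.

367

Since p = q + 254, we have 41471 = q(q + 254), so q² + 254q − 41471 = 0.
Discriminant: 254² + 4·41471 = 64516 + 165884 = 230400; √230400 = 480.
q = (−254 + 480)/2 = 113, and p = q + 254 = 367.
Check: 113 · 367 = 41471.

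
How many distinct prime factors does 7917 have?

4

7917 = 3 · 2639
2639 = 7 · 377
377 = 13 · 29
7917 = 3 · 7 · 13 · 29, which has 4 distinct prime factors.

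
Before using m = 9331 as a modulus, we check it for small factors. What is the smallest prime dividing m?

7

9331 is odd.
Digit sum 16, not divisible by 3.
Ends in 1: not divisible by 5.
7: 9331 = 7·1333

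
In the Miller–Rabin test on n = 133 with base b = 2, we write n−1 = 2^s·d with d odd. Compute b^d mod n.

50

133 − 1 = 132 = 2^2 · 33, so d = 33.
2^1 ≡ 2 (mod 133)
2^2 ≡ 2^2 = 4 ≡ 4 (mod 133)
2^4 ≡ 4^2 = 16 ≡ 16 (mod 133)
2^8 ≡ 16^2 = 256 ≡ 123 (mod 133)
2^16 ≡ 123^2 = 15129 ≡ 100 (mod 133)
2^32 ≡ 100^2 = 10000 ≡ 25 (mod 133)
33 = 32 + 1 in binary powers of 2.
So 2^33 ≡ 25 · 2 ≡ 50 (mod 133).
Squaring chain: 50 → 106; never reaches −1, so base 2 is a Miller–Rabin witness that 133 is composite.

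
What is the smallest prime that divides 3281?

3281 is odd.
Digit sum 14, not divisible by 3.
Ends in 1: not divisible by 5.
7: 3281 = 7·468 + 5
11: 3281 = 11·298 + 3
13: 3281 = 13·252 + 5
17: 3281 = 17·193

17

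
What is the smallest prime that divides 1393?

1393 is odd.
Digit sum 16, not divisible by 3.
Ends in 3: not divisible by 5.
7: 1393 = 7·199

7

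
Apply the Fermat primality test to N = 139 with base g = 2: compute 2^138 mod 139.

2^1 ≡ 2 (mod 139)
2^2 ≡ 2^2 = 4 ≡ 4 (mod 139)
2^4 ≡ 4^2 = 16 ≡ 16 (mod 139)
2^8 ≡ 16^2 = 256 ≡ 117 (mod 139)
2^16 ≡ 117^2 = 13689 ≡ 67 (mod 139)
2^32 ≡ 67^2 = 4489 ≡ 41 (mod 139)
2^64 ≡ 41^2 = 1681 ≡ 13 (mod 139)
2^128 ≡ 13^2 = 169 ≡ 30 (mod 139)
138 = 128 + 8 + 2 in binary powers of 2.
So 2^138 ≡ 30 · 117 · 4 ≡ 1 (mod 139).
Since the result is 1, base 2 gives no evidence that 139 is composite.

1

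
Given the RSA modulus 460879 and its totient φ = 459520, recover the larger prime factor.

719

φ(n) = (p−1)(q−1) = n − (p+q) + 1, so p + q = 460879 − 459520 + 1 = 1360.
p and q are the roots of t² − 1360t + 460879 = 0.
Discriminant: 1360² − 4·460879 = 1849600 − 1843516 = 6084; √6084 = 78.
q = (1360 − 78)/2 = 641, p = (1360 + 78)/2 = 719.
Check: 641 · 719 = 460879.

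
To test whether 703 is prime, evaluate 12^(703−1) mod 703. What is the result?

12^1 ≡ 12 (mod 703)
12^2 ≡ 12^2 = 144 ≡ 144 (mod 703)
12^4 ≡ 144^2 = 20736 ≡ 349 (mod 703)
12^8 ≡ 349^2 = 121801 ≡ 182 (mod 703)
12^16 ≡ 182^2 = 33124 ≡ 83 (mod 703)
12^32 ≡ 83^2 = 6889 ≡ 562 (mod 703)
12^64 ≡ 562^2 = 315844 ≡ 197 (mod 703)
12^128 ≡ 197^2 = 38809 ≡ 144 (mod 703)
12^256 ≡ 144^2 = 20736 ≡ 349 (mod 703)
12^512 ≡ 349^2 = 121801 ≡ 182 (mod 703)
702 = 512 + 128 + 32 + 16 + 8 + 4 + 2 in binary powers of 2.
So 12^702 ≡ 182 · 144 · 562 · 83 · 182 · 349 · 144 ≡ 1 (mod 703).
Since the result is 1, base 12 gives no evidence that 703 is composite.

1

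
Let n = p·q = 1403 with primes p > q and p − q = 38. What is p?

61

Since p = q + 38, we have 1403 = q(q + 38), so q² + 38q − 1403 = 0.
Discriminant: 38² + 4·1403 = 1444 + 5612 = 7056; √7056 = 84.
q = (−38 + 84)/2 = 23, and p = q + 38 = 61.
Check: 23 · 61 = 1403.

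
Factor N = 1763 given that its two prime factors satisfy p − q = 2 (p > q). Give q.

41

Since p = q + 2, we have 1763 = q(q + 2), so q² + 2q − 1763 = 0.
Discriminant: 2² + 4·1763 = 4 + 7052 = 7056; √7056 = 84.
q = (−2 + 84)/2 = 41, and p = q + 2 = 43.
Check: 41 · 43 = 1763.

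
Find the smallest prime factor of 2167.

11

2167 is odd.
Digit sum 16, not divisible by 3.
Ends in 7: not divisible by 5.
7: 2167 = 7·309 + 4
11: 2167 = 11·197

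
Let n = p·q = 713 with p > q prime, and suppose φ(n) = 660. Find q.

23

φ(n) = (p−1)(q−1) = n − (p+q) + 1, so p + q = 713 − 660 + 1 = 54.
p and q are the roots of t² − 54t + 713 = 0.
Discriminant: 54² − 4·713 = 2916 − 2852 = 64; √64 = 8.
q = (54 − 8)/2 = 23, p = (54 + 8)/2 = 31.
Check: 23 · 31 = 713.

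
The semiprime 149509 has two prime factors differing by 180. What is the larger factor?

Since p = q + 180, we have 149509 = q(q + 180), so q² + 180q − 149509 = 0.
Discriminant: 180² + 4·149509 = 32400 + 598036 = 630436; √630436 = 794.
q = (−180 + 794)/2 = 307, and p = q + 180 = 487.
Check: 307 · 487 = 149509.

487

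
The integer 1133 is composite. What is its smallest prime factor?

1133 is odd.
Digit sum 8, not divisible by 3.
Ends in 3: not divisible by 5.
7: 1133 = 7·161 + 6
11: 1133 = 11·103

11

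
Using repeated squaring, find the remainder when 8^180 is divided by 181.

8^1 ≡ 8 (mod 181)
8^2 ≡ 8^2 = 64 ≡ 64 (mod 181)
8^4 ≡ 64^2 = 4096 ≡ 114 (mod 181)
8^8 ≡ 114^2 = 12996 ≡ 145 (mod 181)
8^16 ≡ 145^2 = 21025 ≡ 29 (mod 181)
8^32 ≡ 29^2 = 841 ≡ 117 (mod 181)
8^64 ≡ 117^2 = 13689 ≡ 114 (mod 181)
8^128 ≡ 114^2 = 12996 ≡ 145 (mod 181)
180 = 128 + 32 + 16 + 4 in binary powers of 2.
So 8^180 ≡ 145 · 117 · 29 · 114 ≡ 1 (mod 181).
Since the result is 1, base 8 gives no evidence that 181 is composite.

1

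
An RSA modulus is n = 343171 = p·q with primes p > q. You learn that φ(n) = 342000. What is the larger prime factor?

φ(n) = (p−1)(q−1) = n − (p+q) + 1, so p + q = 343171 − 342000 + 1 = 1172.
p and q are the roots of t² − 1172t + 343171 = 0.
Discriminant: 1172² − 4·343171 = 1373584 − 1372684 = 900; √900 = 30.
q = (1172 − 30)/2 = 571, p = (1172 + 30)/2 = 601.
Check: 571 · 601 = 343171.

601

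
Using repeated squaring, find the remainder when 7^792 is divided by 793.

7^1 ≡ 7 (mod 793)
7^2 ≡ 7^2 = 49 ≡ 49 (mod 793)
7^4 ≡ 49^2 = 2401 ≡ 22 (mod 793)
7^8 ≡ 22^2 = 484 ≡ 484 (mod 793)
7^16 ≡ 484^2 = 234256 ≡ 321 (mod 793)
7^32 ≡ 321^2 = 103041 ≡ 744 (mod 793)
7^64 ≡ 744^2 = 553536 ≡ 22 (mod 793)
7^128 ≡ 22^2 = 484 ≡ 484 (mod 793)
7^256 ≡ 484^2 = 234256 ≡ 321 (mod 793)
7^512 ≡ 321^2 = 103041 ≡ 744 (mod 793)
792 = 512 + 256 + 16 + 8 in binary powers of 2.
So 7^792 ≡ 744 · 321 · 321 · 484 ≡ 339 (mod 793).
Since 339 ≠ 1, base 7 is a Fermat witness: 793 is composite.

339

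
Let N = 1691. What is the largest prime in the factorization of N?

89

1691 = 19 · 89
89 is prime.
So 1691 = 19 · 89; the largest prime factor is 89.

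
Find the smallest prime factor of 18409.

41

18409 is odd.
Digit sum 22, not divisible by 3.
Ends in 9: not divisible by 5.
7: 18409 = 7·2629 + 6
11: 18409 = 11·1673 + 6
13: 18409 = 13·1416 + 1
17: 18409 = 17·1082 + 15
19: 18409 = 19·968 + 17
23: 18409 = 23·800 + 9
29: 18409 = 29·634 + 23
31: 18409 = 31·593 + 26
37: 18409 = 37·497 + 20
41: 18409 = 41·449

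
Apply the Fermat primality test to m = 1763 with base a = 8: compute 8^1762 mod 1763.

1417

8^1 ≡ 8 (mod 1763)
8^2 ≡ 8^2 = 64 ≡ 64 (mod 1763)
8^4 ≡ 64^2 = 4096 ≡ 570 (mod 1763)
8^8 ≡ 570^2 = 324900 ≡ 508 (mod 1763)
8^16 ≡ 508^2 = 258064 ≡ 666 (mod 1763)
8^32 ≡ 666^2 = 443556 ≡ 1043 (mod 1763)
8^64 ≡ 1043^2 = 1087849 ≡ 78 (mod 1763)
8^128 ≡ 78^2 = 6084 ≡ 795 (mod 1763)
8^256 ≡ 795^2 = 632025 ≡ 871 (mod 1763)
8^512 ≡ 871^2 = 758641 ≡ 551 (mod 1763)
8^1024 ≡ 551^2 = 303601 ≡ 365 (mod 1763)
1762 = 1024 + 512 + 128 + 64 + 32 + 2 in binary powers of 2.
So 8^1762 ≡ 365 · 551 · 795 · 78 · 1043 · 64 ≡ 1417 (mod 1763).
Since 1417 ≠ 1, base 8 is a Fermat witness: 1763 is composite.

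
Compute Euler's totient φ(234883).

Factor: 234883 = 11 · 131 · 163.
φ(234883) = (11−1) · (131−1) · (163−1) = 10 · 130 · 162 = 210600.

210600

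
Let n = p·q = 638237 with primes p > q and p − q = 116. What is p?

Since p = q + 116, we have 638237 = q(q + 116), so q² + 116q − 638237 = 0.
Discriminant: 116² + 4·638237 = 13456 + 2552948 = 2566404; √2566404 = 1602.
q = (−116 + 1602)/2 = 743, and p = q + 116 = 859.
Check: 743 · 859 = 638237.

859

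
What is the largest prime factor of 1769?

1769 = 29 · 61
61 is prime.
So 1769 = 29 · 61; the largest prime factor is 61.

61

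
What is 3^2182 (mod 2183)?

3^1 ≡ 3 (mod 2183)
3^2 ≡ 3^2 = 9 ≡ 9 (mod 2183)
3^4 ≡ 9^2 = 81 ≡ 81 (mod 2183)
3^8 ≡ 81^2 = 6561 ≡ 12 (mod 2183)
3^16 ≡ 12^2 = 144 ≡ 144 (mod 2183)
3^32 ≡ 144^2 = 20736 ≡ 1089 (mod 2183)
3^64 ≡ 1089^2 = 1185921 ≡ 552 (mod 2183)
3^128 ≡ 552^2 = 304704 ≡ 1267 (mod 2183)
3^256 ≡ 1267^2 = 1605289 ≡ 784 (mod 2183)
3^512 ≡ 784^2 = 614656 ≡ 1233 (mod 2183)
3^1024 ≡ 1233^2 = 1520289 ≡ 921 (mod 2183)
3^2048 ≡ 921^2 = 848241 ≡ 1237 (mod 2183)
2182 = 2048 + 128 + 4 + 2 in binary powers of 2.
So 3^2182 ≡ 1237 · 1267 · 81 · 9 ≡ 1302 (mod 2183).
Since 1302 ≠ 1, base 3 is a Fermat witness: 2183 is composite.

1302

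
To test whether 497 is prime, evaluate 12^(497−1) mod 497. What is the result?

79

12^1 ≡ 12 (mod 497)
12^2 ≡ 12^2 = 144 ≡ 144 (mod 497)
12^4 ≡ 144^2 = 20736 ≡ 359 (mod 497)
12^8 ≡ 359^2 = 128881 ≡ 158 (mod 497)
12^16 ≡ 158^2 = 24964 ≡ 114 (mod 497)
12^32 ≡ 114^2 = 12996 ≡ 74 (mod 497)
12^64 ≡ 74^2 = 5476 ≡ 9 (mod 497)
12^128 ≡ 9^2 = 81 ≡ 81 (mod 497)
12^256 ≡ 81^2 = 6561 ≡ 100 (mod 497)
496 = 256 + 128 + 64 + 32 + 16 in binary powers of 2.
So 12^496 ≡ 100 · 81 · 9 · 74 · 114 ≡ 79 (mod 497).
Since 79 ≠ 1, base 12 is a Fermat witness: 497 is composite.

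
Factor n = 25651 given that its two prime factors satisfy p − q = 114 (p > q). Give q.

Since p = q + 114, we have 25651 = q(q + 114), so q² + 114q − 25651 = 0.
Discriminant: 114² + 4·25651 = 12996 + 102604 = 115600; √115600 = 340.
q = (−114 + 340)/2 = 113, and p = q + 114 = 227.
Check: 113 · 227 = 25651.

113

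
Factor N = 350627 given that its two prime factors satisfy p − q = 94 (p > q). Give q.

547

Since p = q + 94, we have 350627 = q(q + 94), so q² + 94q − 350627 = 0.
Discriminant: 94² + 4·350627 = 8836 + 1402508 = 1411344; √1411344 = 1188.
q = (−94 + 1188)/2 = 547, and p = q + 94 = 641.
Check: 547 · 641 = 350627.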